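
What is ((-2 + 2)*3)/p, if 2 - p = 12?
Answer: 0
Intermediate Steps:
p = -10 (p = 2 - 1*12 = 2 - 12 = -10)
((-2 + 2)*3)/p = ((-2 + 2)*3)/(-10) = (0*3)*(-1/10) = 0*(-1/10) = 0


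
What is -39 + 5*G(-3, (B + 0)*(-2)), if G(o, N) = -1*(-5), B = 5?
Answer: -14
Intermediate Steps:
G(o, N) = 5
-39 + 5*G(-3, (B + 0)*(-2)) = -39 + 5*5 = -39 + 25 = -14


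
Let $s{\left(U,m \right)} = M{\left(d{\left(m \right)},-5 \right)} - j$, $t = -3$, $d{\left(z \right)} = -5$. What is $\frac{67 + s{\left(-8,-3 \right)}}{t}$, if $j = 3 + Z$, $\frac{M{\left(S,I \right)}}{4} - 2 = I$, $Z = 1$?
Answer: $-17$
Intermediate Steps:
$M{\left(S,I \right)} = 8 + 4 I$
$j = 4$ ($j = 3 + 1 = 4$)
$s{\left(U,m \right)} = -16$ ($s{\left(U,m \right)} = \left(8 + 4 \left(-5\right)\right) - 4 = \left(8 - 20\right) - 4 = -12 - 4 = -16$)
$\frac{67 + s{\left(-8,-3 \right)}}{t} = \frac{67 - 16}{-3} = \left(- \frac{1}{3}\right) 51 = -17$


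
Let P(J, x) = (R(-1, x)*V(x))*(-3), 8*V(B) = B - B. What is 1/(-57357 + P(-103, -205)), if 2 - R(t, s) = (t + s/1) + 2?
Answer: -1/57357 ≈ -1.7435e-5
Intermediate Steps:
R(t, s) = -s - t (R(t, s) = 2 - ((t + s/1) + 2) = 2 - ((t + s*1) + 2) = 2 - ((t + s) + 2) = 2 - ((s + t) + 2) = 2 - (2 + s + t) = 2 + (-2 - s - t) = -s - t)
V(B) = 0 (V(B) = (B - B)/8 = (1/8)*0 = 0)
P(J, x) = 0 (P(J, x) = ((-x - 1*(-1))*0)*(-3) = ((-x + 1)*0)*(-3) = ((1 - x)*0)*(-3) = 0*(-3) = 0)
1/(-57357 + P(-103, -205)) = 1/(-57357 + 0) = 1/(-57357) = -1/57357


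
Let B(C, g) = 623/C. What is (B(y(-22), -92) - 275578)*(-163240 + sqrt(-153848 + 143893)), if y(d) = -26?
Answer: 584860434620/13 - 7165651*I*sqrt(9955)/26 ≈ 4.4989e+10 - 2.7498e+7*I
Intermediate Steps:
(B(y(-22), -92) - 275578)*(-163240 + sqrt(-153848 + 143893)) = (623/(-26) - 275578)*(-163240 + sqrt(-153848 + 143893)) = (623*(-1/26) - 275578)*(-163240 + sqrt(-9955)) = (-623/26 - 275578)*(-163240 + I*sqrt(9955)) = -7165651*(-163240 + I*sqrt(9955))/26 = 584860434620/13 - 7165651*I*sqrt(9955)/26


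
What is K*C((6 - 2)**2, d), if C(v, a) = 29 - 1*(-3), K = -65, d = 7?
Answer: -2080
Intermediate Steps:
C(v, a) = 32 (C(v, a) = 29 + 3 = 32)
K*C((6 - 2)**2, d) = -65*32 = -2080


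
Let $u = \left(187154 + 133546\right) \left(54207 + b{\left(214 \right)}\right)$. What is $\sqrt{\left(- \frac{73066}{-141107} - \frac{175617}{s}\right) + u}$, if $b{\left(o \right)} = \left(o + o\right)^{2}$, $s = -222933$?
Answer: $\frac{\sqrt{8370791765348569369691602550423}}{10485802277} \approx 2.7592 \cdot 10^{5}$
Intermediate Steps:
$b{\left(o \right)} = 4 o^{2}$ ($b{\left(o \right)} = \left(2 o\right)^{2} = 4 o^{2}$)
$u = 76131293700$ ($u = \left(187154 + 133546\right) \left(54207 + 4 \cdot 214^{2}\right) = 320700 \left(54207 + 4 \cdot 45796\right) = 320700 \left(54207 + 183184\right) = 320700 \cdot 237391 = 76131293700$)
$\sqrt{\left(- \frac{73066}{-141107} - \frac{175617}{s}\right) + u} = \sqrt{\left(- \frac{73066}{-141107} - \frac{175617}{-222933}\right) + 76131293700} = \sqrt{\left(\left(-73066\right) \left(- \frac{1}{141107}\right) - - \frac{58539}{74311}\right) + 76131293700} = \sqrt{\left(\frac{73066}{141107} + \frac{58539}{74311}\right) + 76131293700} = \sqrt{\frac{13689870199}{10485802277} + 76131293700} = \sqrt{\frac{798297692844105625099}{10485802277}} = \frac{\sqrt{8370791765348569369691602550423}}{10485802277}$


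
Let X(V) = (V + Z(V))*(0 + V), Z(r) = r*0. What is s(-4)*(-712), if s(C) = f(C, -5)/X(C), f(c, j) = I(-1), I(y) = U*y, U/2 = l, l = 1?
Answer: 89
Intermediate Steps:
U = 2 (U = 2*1 = 2)
Z(r) = 0
X(V) = V² (X(V) = (V + 0)*(0 + V) = V*V = V²)
I(y) = 2*y
f(c, j) = -2 (f(c, j) = 2*(-1) = -2)
s(C) = -2/C²
s(-4)*(-712) = -2/(-4)²*(-712) = -2*1/16*(-712) = -⅛*(-712) = 89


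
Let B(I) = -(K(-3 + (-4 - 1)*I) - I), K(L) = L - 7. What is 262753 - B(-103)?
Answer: 263361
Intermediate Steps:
K(L) = -7 + L
B(I) = 10 + 6*I (B(I) = -((-7 + (-3 + (-4 - 1)*I)) - I) = -((-7 + (-3 - 5*I)) - I) = -((-10 - 5*I) - I) = -(-10 - 6*I) = 10 + 6*I)
262753 - B(-103) = 262753 - (10 + 6*(-103)) = 262753 - (10 - 618) = 262753 - 1*(-608) = 262753 + 608 = 263361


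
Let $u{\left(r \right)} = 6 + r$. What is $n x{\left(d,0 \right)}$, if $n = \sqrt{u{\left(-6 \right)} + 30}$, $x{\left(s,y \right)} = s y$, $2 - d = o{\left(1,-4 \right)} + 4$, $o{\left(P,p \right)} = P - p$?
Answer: $0$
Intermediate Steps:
$d = -7$ ($d = 2 - \left(\left(1 - -4\right) + 4\right) = 2 - \left(\left(1 + 4\right) + 4\right) = 2 - \left(5 + 4\right) = 2 - 9 = -7$)
$n = \sqrt{30}$ ($n = \sqrt{\left(6 - 6\right) + 30} = \sqrt{0 + 30} = \sqrt{30} \approx 5.4772$)
$n x{\left(d,0 \right)} = \sqrt{30} \left(\left(-7\right) 0\right) = \sqrt{30} \cdot 0 = 0$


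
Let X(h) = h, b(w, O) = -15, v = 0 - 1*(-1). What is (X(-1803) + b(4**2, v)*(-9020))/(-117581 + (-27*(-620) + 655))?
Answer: -133497/100186 ≈ -1.3325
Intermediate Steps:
v = 1 (v = 0 + 1 = 1)
(X(-1803) + b(4**2, v)*(-9020))/(-117581 + (-27*(-620) + 655)) = (-1803 - 15*(-9020))/(-117581 + (-27*(-620) + 655)) = (-1803 + 135300)/(-117581 + (16740 + 655)) = 133497/(-117581 + 17395) = 133497/(-100186) = 133497*(-1/100186) = -133497/100186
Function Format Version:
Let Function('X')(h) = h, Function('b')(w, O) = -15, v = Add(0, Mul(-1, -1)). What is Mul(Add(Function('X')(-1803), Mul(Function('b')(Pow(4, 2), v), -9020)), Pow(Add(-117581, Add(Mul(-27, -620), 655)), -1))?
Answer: Rational(-133497, 100186) ≈ -1.3325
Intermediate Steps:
v = 1 (v = Add(0, 1) = 1)
Mul(Add(Function('X')(-1803), Mul(Function('b')(Pow(4, 2), v), -9020)), Pow(Add(-117581, Add(Mul(-27, -620), 655)), -1)) = Mul(Add(-1803, Mul(-15, -9020)), Pow(Add(-117581, Add(Mul(-27, -620), 655)), -1)) = Mul(Add(-1803, 135300), Pow(Add(-117581, Add(16740, 655)), -1)) = Mul(133497, Pow(Add(-117581, 17395), -1)) = Mul(133497, Pow(-100186, -1)) = Mul(133497, Rational(-1, 100186)) = Rational(-133497, 100186)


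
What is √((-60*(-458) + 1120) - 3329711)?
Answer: I*√3301111 ≈ 1816.9*I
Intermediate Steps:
√((-60*(-458) + 1120) - 3329711) = √((27480 + 1120) - 3329711) = √(28600 - 3329711) = √(-3301111) = I*√3301111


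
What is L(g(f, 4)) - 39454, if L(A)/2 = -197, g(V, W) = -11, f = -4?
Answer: -39848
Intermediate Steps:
L(A) = -394 (L(A) = 2*(-197) = -394)
L(g(f, 4)) - 39454 = -394 - 39454 = -39848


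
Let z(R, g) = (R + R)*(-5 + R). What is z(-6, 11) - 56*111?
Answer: -6084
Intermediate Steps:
z(R, g) = 2*R*(-5 + R) (z(R, g) = (2*R)*(-5 + R) = 2*R*(-5 + R))
z(-6, 11) - 56*111 = 2*(-6)*(-5 - 6) - 56*111 = 2*(-6)*(-11) - 6216 = 132 - 6216 = -6084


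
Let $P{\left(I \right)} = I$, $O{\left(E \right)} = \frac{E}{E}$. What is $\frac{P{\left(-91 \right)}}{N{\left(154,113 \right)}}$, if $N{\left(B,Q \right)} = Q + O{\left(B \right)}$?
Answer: $- \frac{91}{114} \approx -0.79825$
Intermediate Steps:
$O{\left(E \right)} = 1$
$N{\left(B,Q \right)} = 1 + Q$ ($N{\left(B,Q \right)} = Q + 1 = 1 + Q$)
$\frac{P{\left(-91 \right)}}{N{\left(154,113 \right)}} = - \frac{91}{1 + 113} = - \frac{91}{114}$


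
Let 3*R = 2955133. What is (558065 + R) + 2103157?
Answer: 10938799/3 ≈ 3.6463e+6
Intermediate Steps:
R = 2955133/3 (R = (⅓)*2955133 = 2955133/3 ≈ 9.8504e+5)
(558065 + R) + 2103157 = (558065 + 2955133/3) + 2103157 = 4629328/3 + 2103157 = 10938799/3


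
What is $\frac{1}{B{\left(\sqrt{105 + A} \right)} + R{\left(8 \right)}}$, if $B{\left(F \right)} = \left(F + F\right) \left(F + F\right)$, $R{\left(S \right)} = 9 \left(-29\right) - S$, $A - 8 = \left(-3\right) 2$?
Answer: $\frac{1}{159} \approx 0.0062893$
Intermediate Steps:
$A = 2$ ($A = 8 - 6 = 2$)
$R{\left(S \right)} = -261 - S$
$B{\left(F \right)} = 4 F^{2}$ ($B{\left(F \right)} = 2 F 2 F = 4 F^{2}$)
$\frac{1}{B{\left(\sqrt{105 + A} \right)} + R{\left(8 \right)}} = \frac{1}{4 \left(\sqrt{105 + 2}\right)^{2} - 269} = \frac{1}{4 \left(\sqrt{107}\right)^{2} - 269} = \frac{1}{4 \cdot 107 - 269} = \frac{1}{428 - 269} = \frac{1}{159}$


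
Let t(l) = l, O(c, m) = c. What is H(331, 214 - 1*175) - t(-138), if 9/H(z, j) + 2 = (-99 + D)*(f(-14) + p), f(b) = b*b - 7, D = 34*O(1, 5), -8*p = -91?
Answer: 1597894/11579 ≈ 138.00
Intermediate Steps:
p = 91/8 (p = -⅛*(-91) = 91/8 ≈ 11.375)
D = 34 (D = 34*1 = 34)
f(b) = -7 + b² (f(b) = b² - 7 = -7 + b²)
H(z, j) = -8/11579 (H(z, j) = 9/(-2 + (-99 + 34)*((-7 + (-14)²) + 91/8)) = 9/(-2 - 65*((-7 + 196) + 91/8)) = 9/(-2 - 65*(189 + 91/8)) = 9/(-2 - 65*1603/8) = 9/(-2 - 104195/8) = 9/(-104211/8) = 9*(-8/104211) = -8/11579)
H(331, 214 - 1*175) - t(-138) = -8/11579 - 1*(-138) = -8/11579 + 138 = 1597894/11579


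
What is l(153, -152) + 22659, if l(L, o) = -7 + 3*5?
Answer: 22667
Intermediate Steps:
l(L, o) = 8 (l(L, o) = -7 + 15 = 8)
l(153, -152) + 22659 = 8 + 22659 = 22667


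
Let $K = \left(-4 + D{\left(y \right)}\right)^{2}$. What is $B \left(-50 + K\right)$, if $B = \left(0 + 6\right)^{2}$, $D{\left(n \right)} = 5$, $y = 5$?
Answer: $-1764$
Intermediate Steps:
$B = 36$ ($B = 6^{2} = 36$)
$K = 1$ ($K = \left(-4 + 5\right)^{2} = 1^{2} = 1$)
$B \left(-50 + K\right) = 36 \left(-50 + 1\right) = 36 \left(-49\right) = -1764$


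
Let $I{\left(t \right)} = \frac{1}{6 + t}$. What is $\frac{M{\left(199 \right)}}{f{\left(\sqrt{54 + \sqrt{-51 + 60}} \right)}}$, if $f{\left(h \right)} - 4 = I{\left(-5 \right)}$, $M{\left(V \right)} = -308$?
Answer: $- \frac{308}{5} \approx -61.6$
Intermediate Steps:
$f{\left(h \right)} = 5$ ($f{\left(h \right)} = 4 + \frac{1}{6 - 5} = 4 + 1^{-1} = 4 + 1 = 5$)
$\frac{M{\left(199 \right)}}{f{\left(\sqrt{54 + \sqrt{-51 + 60}} \right)}} = - \frac{308}{5}$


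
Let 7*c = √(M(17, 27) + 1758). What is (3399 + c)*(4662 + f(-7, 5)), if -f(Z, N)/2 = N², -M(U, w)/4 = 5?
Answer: 15676188 + 4612*√1738/7 ≈ 1.5704e+7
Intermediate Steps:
M(U, w) = -20 (M(U, w) = -4*5 = -20)
c = √1738/7 (c = √(-20 + 1758)/7 = √1738/7 ≈ 5.9556)
f(Z, N) = -2*N²
(3399 + c)*(4662 + f(-7, 5)) = (3399 + √1738/7)*(4662 - 2*5²) = (3399 + √1738/7)*(4662 - 2*25) = (3399 + √1738/7)*(4662 - 50) = (3399 + √1738/7)*4612 = 15676188 + 4612*√1738/7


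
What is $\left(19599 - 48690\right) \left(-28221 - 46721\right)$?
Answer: $2180137722$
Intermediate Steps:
$\left(19599 - 48690\right) \left(-28221 - 46721\right) = \left(-29091\right) \left(-74942\right) = 2180137722$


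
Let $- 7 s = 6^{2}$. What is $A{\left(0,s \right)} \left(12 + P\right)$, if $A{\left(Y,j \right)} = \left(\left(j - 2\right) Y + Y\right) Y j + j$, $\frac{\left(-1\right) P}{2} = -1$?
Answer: $-72$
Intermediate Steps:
$P = 2$ ($P = \left(-2\right) \left(-1\right) = 2$)
$s = - \frac{36}{7}$ ($s = - \frac{6^{2}}{7} = \left(- \frac{1}{7}\right) 36 = - \frac{36}{7} \approx -5.1429$)
$A{\left(Y,j \right)} = j + Y j \left(Y + Y \left(-2 + j\right)\right)$ ($A{\left(Y,j \right)} = \left(\left(-2 + j\right) Y + Y\right) Y j + j = \left(Y \left(-2 + j\right) + Y\right) Y j + j = \left(Y + Y \left(-2 + j\right)\right) Y j + j = Y \left(Y + Y \left(-2 + j\right)\right) j + j = Y j \left(Y + Y \left(-2 + j\right)\right) + j = j + Y j \left(Y + Y \left(-2 + j\right)\right)$)
$A{\left(0,s \right)} \left(12 + P\right) = - \frac{36 \left(1 - 0^{2} - \frac{36 \cdot 0^{2}}{7}\right)}{7} \left(12 + 2\right) = - \frac{36 \left(1 - 0 - 0\right)}{7} \cdot 14 = - \frac{36 \left(1 + 0 + 0\right)}{7} \cdot 14 = \left(- \frac{36}{7}\right) 1 \cdot 14 = \left(- \frac{36}{7}\right) 14 = -72$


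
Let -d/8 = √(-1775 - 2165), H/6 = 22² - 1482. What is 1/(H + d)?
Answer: I/(4*(-1497*I + 4*√985)) ≈ -0.00016583 + 1.3907e-5*I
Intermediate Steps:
H = -5988 (H = 6*(22² - 1482) = 6*(484 - 1482) = 6*(-998) = -5988)
d = -16*I*√985 (d = -8*√(-1775 - 2165) = -16*I*√985 ≈ -502.16*I)
1/(H + d) = 1/(-5988 - 16*I*√985)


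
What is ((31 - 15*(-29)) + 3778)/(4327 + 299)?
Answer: 2122/2313 ≈ 0.91742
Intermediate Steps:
((31 - 15*(-29)) + 3778)/(4327 + 299) = ((31 + 435) + 3778)/4626 = (466 + 3778)*(1/4626) = 4244*(1/4626) = 2122/2313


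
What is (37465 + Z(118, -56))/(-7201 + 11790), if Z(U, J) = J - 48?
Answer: 37361/4589 ≈ 8.1414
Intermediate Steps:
Z(U, J) = -48 + J
(37465 + Z(118, -56))/(-7201 + 11790) = (37465 + (-48 - 56))/(-7201 + 11790) = (37465 - 104)/4589 = 37361*(1/4589) = 37361/4589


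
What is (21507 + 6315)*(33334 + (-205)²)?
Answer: 2096638098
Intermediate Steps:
(21507 + 6315)*(33334 + (-205)²) = 27822*(33334 + 42025) = 27822*75359 = 2096638098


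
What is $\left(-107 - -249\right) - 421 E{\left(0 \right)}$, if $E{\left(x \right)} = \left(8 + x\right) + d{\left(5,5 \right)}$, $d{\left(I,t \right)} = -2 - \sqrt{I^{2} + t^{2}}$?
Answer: $-2384 + 2105 \sqrt{2} \approx 592.92$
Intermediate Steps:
$E{\left(x \right)} = 6 + x - 5 \sqrt{2}$ ($E{\left(x \right)} = \left(8 + x\right) - \left(2 + \sqrt{5^{2} + 5^{2}}\right) = \left(8 + x\right) - \left(2 + \sqrt{25 + 25}\right) = \left(8 + x\right) - \left(2 + \sqrt{50}\right) = \left(8 + x\right) - \left(2 + 5 \sqrt{2}\right) = 6 + x - 5 \sqrt{2}$)
$\left(-107 - -249\right) - 421 E{\left(0 \right)} = \left(-107 - -249\right) - 421 \left(6 + 0 - 5 \sqrt{2}\right) = \left(-107 + 249\right) - 421 \left(6 - 5 \sqrt{2}\right) = 142 - \left(2526 - 2105 \sqrt{2}\right) = -2384 + 2105 \sqrt{2}$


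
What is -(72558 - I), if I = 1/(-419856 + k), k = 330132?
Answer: -6510193993/89724 ≈ -72558.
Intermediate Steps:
I = -1/89724 (I = 1/(-419856 + 330132) = 1/(-89724) = -1/89724 ≈ -1.1145e-5)
-(72558 - I) = -(72558 - 1*(-1/89724)) = -(72558 + 1/89724) = -1*6510193993/89724 = -6510193993/89724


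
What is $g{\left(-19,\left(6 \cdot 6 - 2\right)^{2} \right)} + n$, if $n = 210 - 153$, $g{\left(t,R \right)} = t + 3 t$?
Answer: $-19$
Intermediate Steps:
$g{\left(t,R \right)} = 4 t$
$n = 57$ ($n = 210 - 153 = 57$)
$g{\left(-19,\left(6 \cdot 6 - 2\right)^{2} \right)} + n = 4 \left(-19\right) + 57 = -76 + 57 = -19$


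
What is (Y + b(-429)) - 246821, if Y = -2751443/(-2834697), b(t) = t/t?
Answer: -699657162097/2834697 ≈ -2.4682e+5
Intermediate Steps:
b(t) = 1
Y = 2751443/2834697 (Y = -2751443*(-1/2834697) = 2751443/2834697 ≈ 0.97063)
(Y + b(-429)) - 246821 = (2751443/2834697 + 1) - 246821 = 5586140/2834697 - 246821 = -699657162097/2834697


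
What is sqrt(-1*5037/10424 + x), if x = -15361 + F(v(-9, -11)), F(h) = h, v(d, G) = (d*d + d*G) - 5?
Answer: I*sqrt(412539966006)/5212 ≈ 123.23*I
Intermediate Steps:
v(d, G) = -5 + d**2 + G*d (v(d, G) = (d**2 + G*d) - 5 = -5 + d**2 + G*d)
x = -15186 (x = -15361 + (-5 + (-9)**2 - 11*(-9)) = -15361 + (-5 + 81 + 99) = -15361 + 175 = -15186)
sqrt(-1*5037/10424 + x) = sqrt(-1*5037/10424 - 15186) = sqrt(-5037*1/10424 - 15186) = sqrt(-5037/10424 - 15186) = sqrt(-158303901/10424) = I*sqrt(412539966006)/5212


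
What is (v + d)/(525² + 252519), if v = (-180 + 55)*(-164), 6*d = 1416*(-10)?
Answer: 4535/132036 ≈ 0.034347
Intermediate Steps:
d = -2360 (d = (1416*(-10))/6 = (⅙)*(-14160) = -2360)
v = 20500 (v = -125*(-164) = 20500)
(v + d)/(525² + 252519) = (20500 - 2360)/(525² + 252519) = 18140/(275625 + 252519) = 18140/528144 = 18140*(1/528144) = 4535/132036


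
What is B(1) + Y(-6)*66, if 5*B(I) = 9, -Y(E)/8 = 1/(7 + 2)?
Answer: -853/15 ≈ -56.867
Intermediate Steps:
Y(E) = -8/9 (Y(E) = -8/(7 + 2) = -8/9)
B(I) = 9/5 (B(I) = (⅕)*9 = 9/5)
B(1) + Y(-6)*66 = 9/5 - 8/9*66 = 9/5 - 176/3 = -853/15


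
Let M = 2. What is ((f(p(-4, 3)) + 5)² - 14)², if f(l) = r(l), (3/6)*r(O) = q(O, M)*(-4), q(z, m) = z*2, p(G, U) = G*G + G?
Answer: 1221852025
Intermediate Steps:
p(G, U) = G + G² (p(G, U) = G² + G = G + G²)
q(z, m) = 2*z
r(O) = -16*O (r(O) = 2*((2*O)*(-4)) = 2*(-8*O) = -16*O)
f(l) = -16*l
((f(p(-4, 3)) + 5)² - 14)² = ((-(-64)*(1 - 4) + 5)² - 14)² = ((-(-64)*(-3) + 5)² - 14)² = ((-16*12 + 5)² - 14)² = ((-192 + 5)² - 14)² = ((-187)² - 14)² = (34969 - 14)² = 34955² = 1221852025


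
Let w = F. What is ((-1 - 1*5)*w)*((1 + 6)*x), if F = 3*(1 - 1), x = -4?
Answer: 0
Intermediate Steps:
F = 0 (F = 3*0 = 0)
w = 0
((-1 - 1*5)*w)*((1 + 6)*x) = ((-1 - 1*5)*0)*((1 + 6)*(-4)) = ((-1 - 5)*0)*(7*(-4)) = -6*0*(-28) = 0*(-28) = 0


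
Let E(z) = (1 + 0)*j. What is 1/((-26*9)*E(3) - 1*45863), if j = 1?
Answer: -1/46097 ≈ -2.1693e-5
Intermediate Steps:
E(z) = 1 (E(z) = (1 + 0)*1 = 1*1 = 1)
1/((-26*9)*E(3) - 1*45863) = 1/(-26*9*1 - 1*45863) = 1/(-234*1 - 45863) = 1/(-234 - 45863) = 1/(-46097) = -1/46097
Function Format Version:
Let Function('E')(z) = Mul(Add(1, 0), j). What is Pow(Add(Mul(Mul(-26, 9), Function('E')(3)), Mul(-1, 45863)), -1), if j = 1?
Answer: Rational(-1, 46097) ≈ -2.1693e-5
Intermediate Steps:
Function('E')(z) = 1 (Function('E')(z) = Mul(Add(1, 0), 1) = Mul(1, 1) = 1)
Pow(Add(Mul(Mul(-26, 9), Function('E')(3)), Mul(-1, 45863)), -1) = Pow(Add(Mul(Mul(-26, 9), 1), Mul(-1, 45863)), -1) = Pow(Add(Mul(-234, 1), -45863), -1) = Pow(Add(-234, -45863), -1) = Pow(-46097, -1) = Rational(-1, 46097)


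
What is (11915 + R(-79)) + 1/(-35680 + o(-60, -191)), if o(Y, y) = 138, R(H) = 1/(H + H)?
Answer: 16727566810/1403909 ≈ 11915.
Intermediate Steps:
R(H) = 1/(2*H)
(11915 + R(-79)) + 1/(-35680 + o(-60, -191)) = (11915 + (½)/(-79)) + 1/(-35680 + 138) = (11915 + (½)*(-1/79)) + 1/(-35542) = (11915 - 1/158) - 1/35542 = 1882569/158 - 1/35542 = 16727566810/1403909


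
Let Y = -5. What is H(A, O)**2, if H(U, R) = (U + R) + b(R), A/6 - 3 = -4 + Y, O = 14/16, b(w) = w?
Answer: 18769/16 ≈ 1173.1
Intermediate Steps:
O = 7/8 (O = 14*(1/16) = 7/8 ≈ 0.87500)
A = -36 (A = 18 + 6*(-4 - 5) = 18 + 6*(-9) = 18 - 54 = -36)
H(U, R) = U + 2*R (H(U, R) = (U + R) + R = (R + U) + R = U + 2*R)
H(A, O)**2 = (-36 + 2*(7/8))**2 = (-36 + 7/4)**2 = (-137/4)**2 = 18769/16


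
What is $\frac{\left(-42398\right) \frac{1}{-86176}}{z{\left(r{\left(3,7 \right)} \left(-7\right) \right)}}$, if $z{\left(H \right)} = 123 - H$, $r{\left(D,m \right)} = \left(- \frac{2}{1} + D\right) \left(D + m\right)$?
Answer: $\frac{21199}{8315984} \approx 0.0025492$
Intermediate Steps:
$r{\left(D,m \right)} = \left(-2 + D\right) \left(D + m\right)$ ($r{\left(D,m \right)} = \left(\left(-2\right) 1 + D\right) \left(D + m\right) = \left(-2 + D\right) \left(D + m\right)$)
$\frac{\left(-42398\right) \frac{1}{-86176}}{z{\left(r{\left(3,7 \right)} \left(-7\right) \right)}} = \frac{\left(-42398\right) \frac{1}{-86176}}{123 - \left(3^{2} - 6 - 14 + 3 \cdot 7\right) \left(-7\right)} = \frac{\left(-42398\right) \left(- \frac{1}{86176}\right)}{123 - \left(9 - 6 - 14 + 21\right) \left(-7\right)} = \frac{21199}{43088 \left(123 - 10 \left(-7\right)\right)} = \frac{21199}{43088 \left(123 - -70\right)} = \frac{21199}{43088 \left(123 + 70\right)} = \frac{21199}{43088 \cdot 193} = \frac{21199}{43088} \cdot \frac{1}{193} = \frac{21199}{8315984}$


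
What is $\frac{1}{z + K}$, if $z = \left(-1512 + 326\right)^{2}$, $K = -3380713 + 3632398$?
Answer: $\frac{1}{1658281} \approx 6.0303 \cdot 10^{-7}$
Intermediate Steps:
$K = 251685$
$z = 1406596$ ($z = \left(-1186\right)^{2} = 1406596$)
$\frac{1}{z + K} = \frac{1}{1406596 + 251685} = \frac{1}{1658281}$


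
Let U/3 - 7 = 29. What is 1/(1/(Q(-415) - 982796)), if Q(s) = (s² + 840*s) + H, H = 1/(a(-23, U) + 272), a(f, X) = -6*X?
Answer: -435848297/376 ≈ -1.1592e+6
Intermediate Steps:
U = 108 (U = 21 + 3*29 = 21 + 87 = 108)
H = -1/376 (H = 1/(-6*108 + 272) = 1/(-648 + 272) = 1/(-376) = -1/376 ≈ -0.0026596)
Q(s) = -1/376 + s² + 840*s (Q(s) = (s² + 840*s) - 1/376 = -1/376 + s² + 840*s)
1/(1/(Q(-415) - 982796)) = 1/(1/((-1/376 + (-415)² + 840*(-415)) - 982796)) = 1/(1/((-1/376 + 172225 - 348600) - 982796)) = 1/(1/(-66317001/376 - 982796)) = 1/(1/(-435848297/376)) = 1/(-376/435848297) = -435848297/376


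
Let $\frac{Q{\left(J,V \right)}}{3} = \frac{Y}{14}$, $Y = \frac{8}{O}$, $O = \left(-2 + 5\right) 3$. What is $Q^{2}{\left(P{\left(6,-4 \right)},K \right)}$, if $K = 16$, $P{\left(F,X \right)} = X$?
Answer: $\frac{16}{441} \approx 0.036281$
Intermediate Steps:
$O = 9$ ($O = 3 \cdot 3 = 9$)
$Y = \frac{8}{9} \approx 0.88889$
$Q{\left(J,V \right)} = \frac{4}{21}$ ($Q{\left(J,V \right)} = 3 \frac{8}{9 \cdot 14} = 3 \cdot \frac{8}{9} \cdot \frac{1}{14} = 3 \cdot \frac{4}{63} = \frac{4}{21}$)
$Q^{2}{\left(P{\left(6,-4 \right)},K \right)} = \left(\frac{4}{21}\right)^{2} = \frac{16}{441}$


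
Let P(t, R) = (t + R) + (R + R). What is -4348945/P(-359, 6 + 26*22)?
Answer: -869789/275 ≈ -3162.9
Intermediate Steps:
P(t, R) = t + 3*R (P(t, R) = (R + t) + 2*R = t + 3*R)
-4348945/P(-359, 6 + 26*22) = -4348945/(-359 + 3*(6 + 26*22)) = -4348945/(-359 + 3*(6 + 572)) = -4348945/(-359 + 3*578) = -4348945/(-359 + 1734) = -4348945/1375 = -4348945*1/1375 = -869789/275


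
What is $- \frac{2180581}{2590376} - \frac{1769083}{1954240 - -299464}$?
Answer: $- \frac{296780445851}{182435648522} \approx -1.6268$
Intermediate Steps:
$- \frac{2180581}{2590376} - \frac{1769083}{1954240 - -299464} = \left(-2180581\right) \frac{1}{2590376} - \frac{1769083}{1954240 + 299464} = - \frac{2180581}{2590376} - \frac{1769083}{2253704} = - \frac{296780445851}{182435648522}$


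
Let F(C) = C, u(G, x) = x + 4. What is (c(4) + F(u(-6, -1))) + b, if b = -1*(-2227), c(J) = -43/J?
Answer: 8877/4 ≈ 2219.3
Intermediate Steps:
u(G, x) = 4 + x
b = 2227
(c(4) + F(u(-6, -1))) + b = (-43/4 + (4 - 1)) + 2227 = (-43*¼ + 3) + 2227 = (-43/4 + 3) + 2227 = -31/4 + 2227 = 8877/4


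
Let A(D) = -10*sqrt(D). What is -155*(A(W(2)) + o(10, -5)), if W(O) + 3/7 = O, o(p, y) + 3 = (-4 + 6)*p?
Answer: -2635 + 1550*sqrt(77)/7 ≈ -691.97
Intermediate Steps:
o(p, y) = -3 + 2*p (o(p, y) = -3 + (-4 + 6)*p = -3 + 2*p)
W(O) = -3/7 + O
-155*(A(W(2)) + o(10, -5)) = -155*(-10*sqrt(-3/7 + 2) + (-3 + 2*10)) = -155*(-10*sqrt(77)/7 + (-3 + 20)) = -155*(-10*sqrt(77)/7 + 17) = -155*(17 - 10*sqrt(77)/7) = -2635 + 1550*sqrt(77)/7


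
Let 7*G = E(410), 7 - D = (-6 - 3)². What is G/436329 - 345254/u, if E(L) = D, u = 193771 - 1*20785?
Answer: -175753854821/88058609793 ≈ -1.9959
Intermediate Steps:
u = 172986 (u = 193771 - 20785 = 172986)
D = -74 (D = 7 - (-6 - 3)² = 7 - 1*(-9)² = 7 - 1*81 = 7 - 81 = -74)
E(L) = -74
G = -74/7 (G = (⅐)*(-74) = -74/7 ≈ -10.571)
G/436329 - 345254/u = -74/7/436329 - 345254/172986 = -74/7*1/436329 - 345254*1/172986 = -74/3054303 - 172627/86493 = -175753854821/88058609793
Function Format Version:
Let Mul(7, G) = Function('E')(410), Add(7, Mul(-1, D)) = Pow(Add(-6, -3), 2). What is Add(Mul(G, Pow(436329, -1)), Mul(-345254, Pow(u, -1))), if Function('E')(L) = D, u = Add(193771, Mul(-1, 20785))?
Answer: Rational(-175753854821, 88058609793) ≈ -1.9959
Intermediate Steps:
u = 172986 (u = Add(193771, -20785) = 172986)
D = -74 (D = Add(7, Mul(-1, Pow(Add(-6, -3), 2))) = Add(7, Mul(-1, Pow(-9, 2))) = Add(7, Mul(-1, 81)) = Add(7, -81) = -74)
Function('E')(L) = -74
G = Rational(-74, 7) (G = Mul(Rational(1, 7), -74) = Rational(-74, 7) ≈ -10.571)
Add(Mul(G, Pow(436329, -1)), Mul(-345254, Pow(u, -1))) = Add(Mul(Rational(-74, 7), Pow(436329, -1)), Mul(-345254, Pow(172986, -1))) = Add(Mul(Rational(-74, 7), Rational(1, 436329)), Mul(-345254, Rational(1, 172986))) = Add(Rational(-74, 3054303), Rational(-172627, 86493)) = Rational(-175753854821, 88058609793)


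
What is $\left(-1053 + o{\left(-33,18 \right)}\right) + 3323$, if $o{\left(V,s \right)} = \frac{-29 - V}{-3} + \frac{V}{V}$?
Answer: $\frac{6809}{3} \approx 2269.7$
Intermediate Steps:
$o{\left(V,s \right)} = \frac{32}{3} + \frac{V}{3}$ ($o{\left(V,s \right)} = \left(-29 - V\right) \left(- \frac{1}{3}\right) + 1 = \left(\frac{29}{3} + \frac{V}{3}\right) + 1 = \frac{32}{3} + \frac{V}{3}$)
$\left(-1053 + o{\left(-33,18 \right)}\right) + 3323 = \left(-1053 + \left(\frac{32}{3} + \frac{1}{3} \left(-33\right)\right)\right) + 3323 = \left(-1053 + \left(\frac{32}{3} - 11\right)\right) + 3323 = \left(-1053 - \frac{1}{3}\right) + 3323 = - \frac{3160}{3} + 3323 = \frac{6809}{3}$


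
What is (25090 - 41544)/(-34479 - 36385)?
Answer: 8227/35432 ≈ 0.23219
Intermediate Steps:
(25090 - 41544)/(-34479 - 36385) = -16454/(-70864) = -16454*(-1/70864) = 8227/35432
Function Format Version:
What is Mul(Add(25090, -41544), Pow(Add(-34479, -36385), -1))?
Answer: Rational(8227, 35432) ≈ 0.23219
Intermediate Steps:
Mul(Add(25090, -41544), Pow(Add(-34479, -36385), -1)) = Mul(-16454, Pow(-70864, -1)) = Mul(-16454, Rational(-1, 70864)) = Rational(8227, 35432)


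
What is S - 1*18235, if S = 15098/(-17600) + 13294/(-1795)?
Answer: -57634119531/3159200 ≈ -18243.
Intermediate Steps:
S = -26107531/3159200 (S = 15098*(-1/17600) + 13294*(-1/1795) = -7549/8800 - 13294/1795 = -26107531/3159200 ≈ -8.2640)
S - 1*18235 = -26107531/3159200 - 1*18235 = -26107531/3159200 - 18235 = -57634119531/3159200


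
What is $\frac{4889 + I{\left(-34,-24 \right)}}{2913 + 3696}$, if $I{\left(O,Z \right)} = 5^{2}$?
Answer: $\frac{1638}{2203} \approx 0.74353$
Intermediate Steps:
$I{\left(O,Z \right)} = 25$
$\frac{4889 + I{\left(-34,-24 \right)}}{2913 + 3696} = \frac{4889 + 25}{2913 + 3696} = \frac{4914}{6609} = 4914 \cdot \frac{1}{6609} = \frac{1638}{2203}$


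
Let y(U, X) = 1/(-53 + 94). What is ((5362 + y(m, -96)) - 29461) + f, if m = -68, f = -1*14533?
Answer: -1583911/41 ≈ -38632.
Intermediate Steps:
f = -14533
y(U, X) = 1/41
((5362 + y(m, -96)) - 29461) + f = ((5362 + 1/41) - 29461) - 14533 = (219843/41 - 29461) - 14533 = -988058/41 - 14533 = -1583911/41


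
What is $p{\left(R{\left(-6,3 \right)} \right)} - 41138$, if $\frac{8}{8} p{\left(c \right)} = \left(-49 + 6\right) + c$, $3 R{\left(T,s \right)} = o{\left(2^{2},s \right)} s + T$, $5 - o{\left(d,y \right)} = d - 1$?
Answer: $-41181$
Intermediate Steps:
$o{\left(d,y \right)} = 6 - d$ ($o{\left(d,y \right)} = 5 - \left(d - 1\right) = 5 - \left(-1 + d\right) = 6 - d$)
$R{\left(T,s \right)} = \frac{T}{3} + \frac{2 s}{3}$ ($R{\left(T,s \right)} = \frac{\left(6 - 2^{2}\right) s + T}{3} = \frac{\left(6 - 4\right) s + T}{3} = \frac{2 s + T}{3} = \frac{T + 2 s}{3} = \frac{T}{3} + \frac{2 s}{3}$)
$p{\left(c \right)} = -43 + c$ ($p{\left(c \right)} = \left(-49 + 6\right) + c = -43 + c$)
$p{\left(R{\left(-6,3 \right)} \right)} - 41138 = \left(-43 + \left(\frac{1}{3} \left(-6\right) + \frac{2}{3} \cdot 3\right)\right) - 41138 = \left(-43 + \left(-2 + 2\right)\right) - 41138 = \left(-43 + 0\right) - 41138 = -43 - 41138 = -41181$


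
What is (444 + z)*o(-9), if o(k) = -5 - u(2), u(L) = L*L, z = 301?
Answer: -6705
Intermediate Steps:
u(L) = L**2
o(k) = -9 (o(k) = -5 - 1*2**2 = -5 - 1*4 = -5 - 4 = -9)
(444 + z)*o(-9) = (444 + 301)*(-9) = 745*(-9) = -6705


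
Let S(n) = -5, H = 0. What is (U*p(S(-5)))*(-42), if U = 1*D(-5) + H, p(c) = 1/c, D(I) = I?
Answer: -42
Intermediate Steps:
U = -5 (U = 1*(-5) + 0 = -5 + 0 = -5)
(U*p(S(-5)))*(-42) = -5/(-5)*(-42) = -5*(-⅕)*(-42) = 1*(-42) = -42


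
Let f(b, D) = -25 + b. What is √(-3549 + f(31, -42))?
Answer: I*√3543 ≈ 59.523*I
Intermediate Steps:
√(-3549 + f(31, -42)) = √(-3549 + (-25 + 31)) = √(-3549 + 6) = √(-3543) = I*√3543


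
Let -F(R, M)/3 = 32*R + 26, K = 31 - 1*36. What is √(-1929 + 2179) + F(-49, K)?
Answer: 4626 + 5*√10 ≈ 4641.8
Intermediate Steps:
K = -5 (K = 31 - 36 = -5)
F(R, M) = -78 - 96*R (F(R, M) = -3*(32*R + 26) = -3*(26 + 32*R) = -78 - 96*R)
√(-1929 + 2179) + F(-49, K) = √(-1929 + 2179) + (-78 - 96*(-49)) = √250 + (-78 + 4704) = 5*√10 + 4626 = 4626 + 5*√10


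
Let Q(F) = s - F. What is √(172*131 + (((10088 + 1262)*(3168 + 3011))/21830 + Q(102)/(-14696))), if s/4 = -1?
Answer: √1209675973624613/216766 ≈ 160.45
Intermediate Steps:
s = -4 (s = 4*(-1) = -4)
Q(F) = -4 - F
√(172*131 + (((10088 + 1262)*(3168 + 3011))/21830 + Q(102)/(-14696))) = √(172*131 + (((10088 + 1262)*(3168 + 3011))/21830 + (-4 - 1*102)/(-14696))) = √(22532 + ((11350*6179)*(1/21830) + (-4 - 102)*(-1/14696))) = √(22532 + (70131650*(1/21830) - 106*(-1/14696))) = √(22532 + (189545/59 + 53/7348)) = √(22532 + 1392779787/433532) = √(11161122811/433532) = √1209675973624613/216766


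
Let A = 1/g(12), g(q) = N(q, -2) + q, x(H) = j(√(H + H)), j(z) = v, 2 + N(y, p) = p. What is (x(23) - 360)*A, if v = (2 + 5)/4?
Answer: -1433/32 ≈ -44.781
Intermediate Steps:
N(y, p) = -2 + p
v = 7/4 (v = 7*(¼) = 7/4 ≈ 1.7500)
j(z) = 7/4
x(H) = 7/4
g(q) = -4 + q (g(q) = (-2 - 2) + q = -4 + q)
A = ⅛ (A = 1/(-4 + 12) = 1/8 = ⅛ ≈ 0.12500)
(x(23) - 360)*A = (7/4 - 360)*(⅛) = -1433/4*⅛ = -1433/32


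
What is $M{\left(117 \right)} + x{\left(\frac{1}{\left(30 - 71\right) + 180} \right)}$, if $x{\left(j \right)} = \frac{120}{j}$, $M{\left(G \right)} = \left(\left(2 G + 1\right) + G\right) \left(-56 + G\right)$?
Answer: $38152$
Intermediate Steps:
$M{\left(G \right)} = \left(1 + 3 G\right) \left(-56 + G\right)$ ($M{\left(G \right)} = \left(\left(1 + 2 G\right) + G\right) \left(-56 + G\right) = \left(1 + 3 G\right) \left(-56 + G\right)$)
$M{\left(117 \right)} + x{\left(\frac{1}{\left(30 - 71\right) + 180} \right)} = \left(-56 - 19539 + 3 \cdot 117^{2}\right) + \frac{120}{\frac{1}{\left(30 - 71\right) + 180}} = \left(-56 - 19539 + 3 \cdot 13689\right) + \frac{120}{\frac{1}{\left(30 - 71\right) + 180}} = \left(-56 - 19539 + 41067\right) + \frac{120}{\frac{1}{-41 + 180}} = 21472 + \frac{120}{\frac{1}{139}} = 21472 + 120 \frac{1}{\frac{1}{139}} = 21472 + 120 \cdot 139 = 21472 + 16680 = 38152$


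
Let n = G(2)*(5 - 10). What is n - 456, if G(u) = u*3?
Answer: -486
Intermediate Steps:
G(u) = 3*u
n = -30 (n = (3*2)*(5 - 10) = 6*(-5) = -30)
n - 456 = -30 - 456 = -486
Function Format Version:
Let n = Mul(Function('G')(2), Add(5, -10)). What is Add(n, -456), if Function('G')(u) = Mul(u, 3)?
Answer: -486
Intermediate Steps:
Function('G')(u) = Mul(3, u)
n = -30 (n = Mul(Mul(3, 2), Add(5, -10)) = Mul(6, -5) = -30)
Add(n, -456) = Add(-30, -456) = -486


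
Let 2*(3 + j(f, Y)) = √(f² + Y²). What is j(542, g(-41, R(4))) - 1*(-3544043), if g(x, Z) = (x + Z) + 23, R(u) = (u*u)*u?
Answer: 3544040 + √73970 ≈ 3.5443e+6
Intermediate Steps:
R(u) = u³ (R(u) = u²*u = u³)
g(x, Z) = 23 + Z + x (g(x, Z) = (Z + x) + 23 = 23 + Z + x)
j(f, Y) = -3 + √(Y² + f²)/2 (j(f, Y) = -3 + √(f² + Y²)/2 = -3 + √(Y² + f²)/2)
j(542, g(-41, R(4))) - 1*(-3544043) = (-3 + √((23 + 4³ - 41)² + 542²)/2) - 1*(-3544043) = (-3 + √((23 + 64 - 41)² + 293764)/2) + 3544043 = (-3 + √(46² + 293764)/2) + 3544043 = (-3 + √(2116 + 293764)/2) + 3544043 = (-3 + √295880/2) + 3544043 = (-3 + (2*√73970)/2) + 3544043 = (-3 + √73970) + 3544043 = 3544040 + √73970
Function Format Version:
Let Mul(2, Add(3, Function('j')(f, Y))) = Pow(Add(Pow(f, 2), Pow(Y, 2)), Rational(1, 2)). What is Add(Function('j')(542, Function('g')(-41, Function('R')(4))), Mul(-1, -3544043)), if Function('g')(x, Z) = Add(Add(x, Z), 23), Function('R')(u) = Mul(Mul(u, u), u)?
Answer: Add(3544040, Pow(73970, Rational(1, 2))) ≈ 3.5443e+6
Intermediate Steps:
Function('R')(u) = Pow(u, 3) (Function('R')(u) = Mul(Pow(u, 2), u) = Pow(u, 3))
Function('g')(x, Z) = Add(23, Z, x) (Function('g')(x, Z) = Add(Add(Z, x), 23) = Add(23, Z, x))
Function('j')(f, Y) = Add(-3, Mul(Rational(1, 2), Pow(Add(Pow(Y, 2), Pow(f, 2)), Rational(1, 2)))) (Function('j')(f, Y) = Add(-3, Mul(Rational(1, 2), Pow(Add(Pow(f, 2), Pow(Y, 2)), Rational(1, 2)))) = Add(-3, Mul(Rational(1, 2), Pow(Add(Pow(Y, 2), Pow(f, 2)), Rational(1, 2)))))
Add(Function('j')(542, Function('g')(-41, Function('R')(4))), Mul(-1, -3544043)) = Add(Add(-3, Mul(Rational(1, 2), Pow(Add(Pow(Add(23, Pow(4, 3), -41), 2), Pow(542, 2)), Rational(1, 2)))), Mul(-1, -3544043)) = Add(Add(-3, Mul(Rational(1, 2), Pow(Add(Pow(Add(23, 64, -41), 2), 293764), Rational(1, 2)))), 3544043) = Add(Add(-3, Mul(Rational(1, 2), Pow(Add(Pow(46, 2), 293764), Rational(1, 2)))), 3544043) = Add(Add(-3, Mul(Rational(1, 2), Pow(Add(2116, 293764), Rational(1, 2)))), 3544043) = Add(Add(-3, Mul(Rational(1, 2), Pow(295880, Rational(1, 2)))), 3544043) = Add(Add(-3, Mul(Rational(1, 2), Mul(2, Pow(73970, Rational(1, 2))))), 3544043) = Add(Add(-3, Pow(73970, Rational(1, 2))), 3544043) = Add(3544040, Pow(73970, Rational(1, 2)))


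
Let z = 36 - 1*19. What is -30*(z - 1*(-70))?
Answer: -2610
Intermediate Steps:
z = 17 (z = 36 - 19 = 17)
-30*(z - 1*(-70)) = -30*(17 - 1*(-70)) = -30*(17 + 70) = -30*87 = -2610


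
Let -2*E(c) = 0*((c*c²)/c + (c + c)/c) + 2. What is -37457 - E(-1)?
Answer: -37456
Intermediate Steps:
E(c) = -1 (E(c) = -(0*((c*c²)/c + (c + c)/c) + 2)/2 = -(0*(c³/c + (2*c)/c) + 2)/2 = -(0*(c² + 2) + 2)/2 = -(0*(2 + c²) + 2)/2 = -(0 + 2)/2 = -½*2 = -1)
-37457 - E(-1) = -37457 - 1*(-1) = -37457 + 1 = -37456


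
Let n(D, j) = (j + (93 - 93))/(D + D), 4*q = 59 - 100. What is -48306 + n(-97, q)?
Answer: -37485415/776 ≈ -48306.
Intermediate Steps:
q = -41/4 (q = (59 - 100)/4 = (1/4)*(-41) = -41/4 ≈ -10.250)
n(D, j) = j/(2*D) (n(D, j) = (j + 0)/((2*D)) = j*(1/(2*D)) = j/(2*D))
-48306 + n(-97, q) = -48306 + (1/2)*(-41/4)/(-97) = -48306 + (1/2)*(-41/4)*(-1/97) = -48306 + 41/776 = -37485415/776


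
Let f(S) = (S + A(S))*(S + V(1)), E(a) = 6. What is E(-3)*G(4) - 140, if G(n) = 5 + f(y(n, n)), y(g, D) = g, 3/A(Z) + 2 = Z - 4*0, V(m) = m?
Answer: 55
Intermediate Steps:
A(Z) = 3/(-2 + Z) (A(Z) = 3/(-2 + (Z - 4*0)) = 3/(-2 + (Z + 0)) = 3/(-2 + Z))
f(S) = (1 + S)*(S + 3/(-2 + S)) (f(S) = (S + 3/(-2 + S))*(S + 1) = (S + 3/(-2 + S))*(1 + S) = (1 + S)*(S + 3/(-2 + S)))
G(n) = 5 + (3 + n + n³ - n²)/(-2 + n)
E(-3)*G(4) - 140 = 6*((-7 + 4³ - 1*4² + 6*4)/(-2 + 4)) - 140 = 6*((-7 + 64 - 1*16 + 24)/2) - 140 = 6*((-7 + 64 - 16 + 24)/2) - 140 = 6*((½)*65) - 140 = 6*(65/2) - 140 = 195 - 140 = 55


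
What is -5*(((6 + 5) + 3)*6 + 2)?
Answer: -430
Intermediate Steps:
-5*(((6 + 5) + 3)*6 + 2) = -5*((11 + 3)*6 + 2) = -5*(14*6 + 2) = -5*(84 + 2) = -5*86 = -430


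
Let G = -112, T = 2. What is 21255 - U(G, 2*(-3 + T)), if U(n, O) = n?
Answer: 21367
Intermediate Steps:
21255 - U(G, 2*(-3 + T)) = 21255 - 1*(-112) = 21255 + 112 = 21367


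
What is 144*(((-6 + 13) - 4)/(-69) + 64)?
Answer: 211824/23 ≈ 9209.7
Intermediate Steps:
144*(((-6 + 13) - 4)/(-69) + 64) = 144*((7 - 4)*(-1/69) + 64) = 144*(3*(-1/69) + 64) = 144*(-1/23 + 64) = 144*(1471/23) = 211824/23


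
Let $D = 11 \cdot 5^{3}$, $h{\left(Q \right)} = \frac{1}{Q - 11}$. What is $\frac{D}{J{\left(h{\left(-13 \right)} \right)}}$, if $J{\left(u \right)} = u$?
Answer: $-33000$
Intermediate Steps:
$h{\left(Q \right)} = \frac{1}{-11 + Q}$
$D = 1375$ ($D = 11 \cdot 125 = 1375$)
$\frac{D}{J{\left(h{\left(-13 \right)} \right)}} = \frac{1375}{\frac{1}{-11 - 13}} = \frac{1375}{\frac{1}{-24}} = \frac{1375}{- \frac{1}{24}} = 1375 \left(-24\right) = -33000$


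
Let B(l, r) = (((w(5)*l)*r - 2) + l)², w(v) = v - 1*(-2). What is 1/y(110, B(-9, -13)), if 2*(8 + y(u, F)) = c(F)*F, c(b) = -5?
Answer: -1/1632168 ≈ -6.1268e-7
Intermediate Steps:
w(v) = 2 + v (w(v) = v + 2 = 2 + v)
B(l, r) = (-2 + l + 7*l*r)² (B(l, r) = ((((2 + 5)*l)*r - 2) + l)² = (((7*l)*r - 2) + l)² = ((7*l*r - 2) + l)² = ((-2 + 7*l*r) + l)² = (-2 + l + 7*l*r)²)
y(u, F) = -8 - 5*F/2 (y(u, F) = -8 + (-5*F)/2 = -8 - 5*F/2)
1/y(110, B(-9, -13)) = 1/(-8 - 5*(-2 - 9 + 7*(-9)*(-13))²/2) = 1/(-8 - 5*(-2 - 9 + 819)²/2) = 1/(-8 - 5/2*808²) = 1/(-8 - 5/2*652864) = 1/(-8 - 1632160) = 1/(-1632168) = -1/1632168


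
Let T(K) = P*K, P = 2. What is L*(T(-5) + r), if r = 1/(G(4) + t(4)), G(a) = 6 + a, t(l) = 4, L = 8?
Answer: -556/7 ≈ -79.429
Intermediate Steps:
T(K) = 2*K
r = 1/14 (r = 1/((6 + 4) + 4) = 1/(10 + 4) = 1/14 ≈ 0.071429)
L*(T(-5) + r) = 8*(2*(-5) + 1/14) = 8*(-10 + 1/14) = 8*(-139/14) = -556/7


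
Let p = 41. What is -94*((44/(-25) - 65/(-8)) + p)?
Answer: -445231/100 ≈ -4452.3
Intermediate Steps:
-94*((44/(-25) - 65/(-8)) + p) = -94*((44/(-25) - 65/(-8)) + 41) = -94*((44*(-1/25) - 65*(-1/8)) + 41) = -94*((-44/25 + 65/8) + 41) = -94*(1273/200 + 41) = -94*9473/200 = -445231/100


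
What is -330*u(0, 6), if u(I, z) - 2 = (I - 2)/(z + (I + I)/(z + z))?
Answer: -550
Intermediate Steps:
u(I, z) = 2 + (-2 + I)/(z + I/z) (u(I, z) = 2 + (I - 2)/(z + (I + I)/(z + z)) = 2 + (-2 + I)/(z + (2*I)/((2*z))) = 2 + (-2 + I)/(z + (2*I)*(1/(2*z))) = 2 + (-2 + I)/(z + I/z))
-330*u(0, 6) = -330*(-2*6 + 2*0 + 2*6² + 0*6)/(0 + 6²) = -330*(-12 + 0 + 2*36 + 0)/(0 + 36) = -330*(-12 + 0 + 72 + 0)/36 = -55*60/6 = -330*5/3 = -550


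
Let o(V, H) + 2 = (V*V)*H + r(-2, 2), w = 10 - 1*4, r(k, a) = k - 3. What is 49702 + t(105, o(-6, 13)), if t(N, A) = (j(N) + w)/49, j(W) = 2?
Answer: 2435406/49 ≈ 49702.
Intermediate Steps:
r(k, a) = -3 + k
w = 6 (w = 10 - 4 = 6)
o(V, H) = -7 + H*V**2 (o(V, H) = -2 + ((V*V)*H + (-3 - 2)) = -2 + (V**2*H - 5) = -2 + (H*V**2 - 5) = -2 + (-5 + H*V**2) = -7 + H*V**2)
t(N, A) = 8/49 (t(N, A) = (2 + 6)/49 = 8*(1/49) = 8/49)
49702 + t(105, o(-6, 13)) = 49702 + 8/49 = 2435406/49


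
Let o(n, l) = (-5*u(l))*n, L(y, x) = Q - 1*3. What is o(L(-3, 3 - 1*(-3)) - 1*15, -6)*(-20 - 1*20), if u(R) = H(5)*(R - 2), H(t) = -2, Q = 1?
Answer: -54400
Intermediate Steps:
L(y, x) = -2 (L(y, x) = 1 - 1*3 = 1 - 3 = -2)
u(R) = 4 - 2*R (u(R) = -2*(R - 2) = -2*(-2 + R) = 4 - 2*R)
o(n, l) = n*(-20 + 10*l) (o(n, l) = (-5*(4 - 2*l))*n = (-20 + 10*l)*n = n*(-20 + 10*l))
o(L(-3, 3 - 1*(-3)) - 1*15, -6)*(-20 - 1*20) = (10*(-2 - 1*15)*(-2 - 6))*(-20 - 1*20) = (10*(-2 - 15)*(-8))*(-20 - 20) = (10*(-17)*(-8))*(-40) = 1360*(-40) = -54400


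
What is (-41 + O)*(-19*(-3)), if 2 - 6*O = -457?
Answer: 4047/2 ≈ 2023.5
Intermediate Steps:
O = 153/2 (O = 1/3 - 1/6*(-457) = 1/3 + 457/6 = 153/2 ≈ 76.500)
(-41 + O)*(-19*(-3)) = (-41 + 153/2)*(-19*(-3)) = (71/2)*57 = 4047/2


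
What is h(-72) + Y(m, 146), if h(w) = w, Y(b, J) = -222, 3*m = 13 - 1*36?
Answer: -294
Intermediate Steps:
m = -23/3 (m = (13 - 1*36)/3 = (13 - 36)/3 = (⅓)*(-23) = -23/3 ≈ -7.6667)
h(-72) + Y(m, 146) = -72 - 222 = -294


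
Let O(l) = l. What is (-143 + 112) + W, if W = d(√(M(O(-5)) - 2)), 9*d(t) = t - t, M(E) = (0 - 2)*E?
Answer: -31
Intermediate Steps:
M(E) = -2*E
d(t) = 0 (d(t) = (t - t)/9 = (⅑)*0 = 0)
W = 0
(-143 + 112) + W = (-143 + 112) + 0 = -31 + 0 = -31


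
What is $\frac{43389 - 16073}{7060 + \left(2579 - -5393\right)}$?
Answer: $\frac{6829}{3758} \approx 1.8172$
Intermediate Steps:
$\frac{43389 - 16073}{7060 + \left(2579 - -5393\right)} = \frac{27316}{7060 + \left(2579 + 5393\right)} = \frac{27316}{7060 + 7972} = \frac{27316}{15032} = 27316 \cdot \frac{1}{15032} = \frac{6829}{3758}$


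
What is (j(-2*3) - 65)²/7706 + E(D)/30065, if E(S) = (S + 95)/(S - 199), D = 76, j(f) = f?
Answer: 6213425023/9498916490 ≈ 0.65412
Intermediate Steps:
E(S) = (95 + S)/(-199 + S)
(j(-2*3) - 65)²/7706 + E(D)/30065 = (-2*3 - 65)²/7706 + ((95 + 76)/(-199 + 76))/30065 = (-6 - 65)²*(1/7706) + (171/(-123))*(1/30065) = (-71)²*(1/7706) - 1/123*171*(1/30065) = 5041*(1/7706) - 57/41*1/30065 = 5041/7706 - 57/1232665 = 6213425023/9498916490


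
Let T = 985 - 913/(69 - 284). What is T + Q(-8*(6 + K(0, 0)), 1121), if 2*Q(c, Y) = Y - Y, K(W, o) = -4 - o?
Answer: 212688/215 ≈ 989.25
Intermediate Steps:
Q(c, Y) = 0 (Q(c, Y) = (Y - Y)/2 = (½)*0 = 0)
T = 212688/215 (T = 985 - 913/(-215) = 985 - 1/215*(-913) = 985 + 913/215 = 212688/215 ≈ 989.25)
T + Q(-8*(6 + K(0, 0)), 1121) = 212688/215 + 0 = 212688/215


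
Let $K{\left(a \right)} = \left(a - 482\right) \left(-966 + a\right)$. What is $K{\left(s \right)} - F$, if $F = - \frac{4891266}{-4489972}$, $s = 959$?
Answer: $- \frac{7498453887}{2244986} \approx -3340.1$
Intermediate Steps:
$F = \frac{2445633}{2244986}$ ($F = \left(-4891266\right) \left(- \frac{1}{4489972}\right) = \frac{2445633}{2244986} \approx 1.0894$)
$K{\left(a \right)} = \left(-966 + a\right) \left(-482 + a\right)$ ($K{\left(a \right)} = \left(-482 + a\right) \left(-966 + a\right) = \left(-966 + a\right) \left(-482 + a\right)$)
$K{\left(s \right)} - F = \left(465612 + 959^{2} - 1388632\right) - \frac{2445633}{2244986} = \left(465612 + 919681 - 1388632\right) - \frac{2445633}{2244986} = -3339 - \frac{2445633}{2244986} = - \frac{7498453887}{2244986}$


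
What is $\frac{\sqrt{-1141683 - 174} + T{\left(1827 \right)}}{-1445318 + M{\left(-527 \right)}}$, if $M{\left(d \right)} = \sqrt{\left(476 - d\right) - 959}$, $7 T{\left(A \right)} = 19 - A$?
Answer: $\frac{412948}{2310778895} + \frac{4 \sqrt{11}}{16175452265} - \frac{6503931 i \sqrt{14097}}{1044472060540} - \frac{9 i \sqrt{155067}}{1044472060540} \approx 0.00017871 - 0.00073934 i$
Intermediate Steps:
$T{\left(A \right)} = \frac{19}{7} - \frac{A}{7}$ ($T{\left(A \right)} = \frac{19 - A}{7} = \frac{19}{7} - \frac{A}{7}$)
$M{\left(d \right)} = \sqrt{-483 - d}$
$\frac{\sqrt{-1141683 - 174} + T{\left(1827 \right)}}{-1445318 + M{\left(-527 \right)}} = \frac{\sqrt{-1141683 - 174} + \left(\frac{19}{7} - 261\right)}{-1445318 + \sqrt{-483 - -527}} = \frac{\sqrt{-1141857} + \left(\frac{19}{7} - 261\right)}{-1445318 + \sqrt{-483 + 527}} = \frac{9 i \sqrt{14097} - \frac{1808}{7}}{-1445318 + \sqrt{44}} = \frac{- \frac{1808}{7} + 9 i \sqrt{14097}}{-1445318 + 2 \sqrt{11}}$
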